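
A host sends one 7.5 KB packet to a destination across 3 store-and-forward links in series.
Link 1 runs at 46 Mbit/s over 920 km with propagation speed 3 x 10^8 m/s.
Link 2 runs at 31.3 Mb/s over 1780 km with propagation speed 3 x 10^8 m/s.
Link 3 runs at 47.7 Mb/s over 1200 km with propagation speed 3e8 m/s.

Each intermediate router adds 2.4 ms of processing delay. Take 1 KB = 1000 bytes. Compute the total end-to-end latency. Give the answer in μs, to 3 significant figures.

L = 60000 bits.
Transmission delays (L/R per hop): 1304.35, 1916.93, 1257.86 μs; sum = 4479.14 μs.
Propagation delays (d/s per hop): 3066.67, 5933.33, 4000 μs; sum = 13000 μs.
Processing at 2 router(s): 2 × 2.4 ms = 4800 μs.
End-to-end = 22300 μs.

22300 μs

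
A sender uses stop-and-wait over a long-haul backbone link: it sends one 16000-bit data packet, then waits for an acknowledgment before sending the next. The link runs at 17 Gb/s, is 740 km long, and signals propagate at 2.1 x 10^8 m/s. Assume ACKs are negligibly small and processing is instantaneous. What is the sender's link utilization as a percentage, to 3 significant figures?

0.0134 %

t_tx = L/R = 16000/17000000000 = 9.41176e-07 s.
t_prop = 740000/210000000 = 0.00352381 s; RTT = 0.00704762 s.
Cycle = t_tx + RTT = 0.00704856 s.
Utilization = t_tx / cycle = 9.41176e-07/0.00704856 = 0.0134 %.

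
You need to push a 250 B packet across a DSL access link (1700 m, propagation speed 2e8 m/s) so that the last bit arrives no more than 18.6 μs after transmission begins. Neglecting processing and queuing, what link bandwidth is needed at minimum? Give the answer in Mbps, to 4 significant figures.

198.0 Mbps

L = 2000 bits.
Propagation delay = 1700 / 200000000 = 8.5 μs.
Transmission budget = 18.6 − 8.5 = 10.1 μs.
R ≥ L / t_tx = 2000 bits / 1.01e-05 s = 198.0 Mbps.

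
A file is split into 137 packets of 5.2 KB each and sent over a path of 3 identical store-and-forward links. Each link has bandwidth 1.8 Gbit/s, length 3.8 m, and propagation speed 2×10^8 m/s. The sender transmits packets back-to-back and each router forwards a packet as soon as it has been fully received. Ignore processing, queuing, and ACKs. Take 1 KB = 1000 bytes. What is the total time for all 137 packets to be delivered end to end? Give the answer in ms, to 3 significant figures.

3.21 ms

Per-hop transmission t_tx = L/R = 41600/1800000000 = 0.0231111 ms.
Per-hop propagation t_prop = 3.8/200000000 = 1.9e-05 ms.
Pipeline fill: first packet needs 3·t_tx to clear all hops; remaining 136 packets each add one t_tx.
Total = (3+137-1)·t_tx + 3·t_prop = 139·0.0231111 + 3·1.9e-05 = 3.21 ms.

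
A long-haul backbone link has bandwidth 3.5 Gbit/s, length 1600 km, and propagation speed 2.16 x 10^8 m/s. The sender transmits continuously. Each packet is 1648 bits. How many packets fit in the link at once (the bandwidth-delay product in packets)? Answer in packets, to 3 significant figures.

Propagation delay = 1600000 / 216000000 = 0.00740741 s.
BDP = R × t_prop = 3500000000 × 0.00740741 = 25925900 bits.
In packets of 1648 bits: 15700 packets.

15700 packets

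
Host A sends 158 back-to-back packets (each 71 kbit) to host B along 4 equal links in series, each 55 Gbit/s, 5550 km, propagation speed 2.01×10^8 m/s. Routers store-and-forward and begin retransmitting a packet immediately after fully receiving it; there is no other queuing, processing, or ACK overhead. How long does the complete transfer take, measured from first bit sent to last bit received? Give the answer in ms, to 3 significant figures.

Per-hop transmission t_tx = L/R = 71000/55000000000 = 0.00129091 ms.
Per-hop propagation t_prop = 5550000/2.01e+08 = 27.6119 ms.
Pipeline fill: first packet needs 4·t_tx to clear all hops; remaining 157 packets each add one t_tx.
Total = (4+158-1)·t_tx + 4·t_prop = 161·0.00129091 + 4·27.6119 = 111 ms.

111 ms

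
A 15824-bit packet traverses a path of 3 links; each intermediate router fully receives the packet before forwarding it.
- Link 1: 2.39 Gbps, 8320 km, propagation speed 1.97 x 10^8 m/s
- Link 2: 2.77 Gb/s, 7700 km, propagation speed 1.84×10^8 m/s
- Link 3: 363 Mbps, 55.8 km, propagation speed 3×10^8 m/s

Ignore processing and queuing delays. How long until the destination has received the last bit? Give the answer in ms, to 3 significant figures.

Transmission delays (L/R per hop): 0.00662092, 0.00571264, 0.0435923 ms; sum = 0.0559258 ms.
Propagation delays (d/s per hop): 42.2335, 41.8478, 0.186 ms; sum = 84.2673 ms.
End-to-end = 84.3 ms.

84.3 ms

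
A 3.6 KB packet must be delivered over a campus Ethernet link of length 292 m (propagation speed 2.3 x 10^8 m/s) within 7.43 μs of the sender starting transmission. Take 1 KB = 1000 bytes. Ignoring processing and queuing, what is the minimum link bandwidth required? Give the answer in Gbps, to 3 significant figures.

4.67 Gbps

L = 28800 bits.
Propagation delay = 292 / 2.3e+08 = 1.26957 μs.
Transmission budget = 7.43 − 1.26957 = 6.16043 μs.
R ≥ L / t_tx = 28800 bits / 6.16043e-06 s = 4.67 Gbps.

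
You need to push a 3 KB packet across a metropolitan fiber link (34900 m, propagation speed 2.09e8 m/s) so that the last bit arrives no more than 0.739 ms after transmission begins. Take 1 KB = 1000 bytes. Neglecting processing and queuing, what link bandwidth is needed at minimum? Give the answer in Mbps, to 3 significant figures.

L = 24000 bits.
Propagation delay = 34900 / 209000000 = 0.166986 ms.
Transmission budget = 0.739 − 0.166986 = 0.572014 ms.
R ≥ L / t_tx = 24000 bits / 0.000572014 s = 42.0 Mbps.

42.0 Mbps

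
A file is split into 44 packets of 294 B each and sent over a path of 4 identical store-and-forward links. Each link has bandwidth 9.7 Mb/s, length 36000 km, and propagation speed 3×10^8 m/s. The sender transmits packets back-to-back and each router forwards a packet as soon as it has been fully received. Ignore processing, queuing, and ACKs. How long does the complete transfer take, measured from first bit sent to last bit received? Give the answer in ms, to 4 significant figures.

Per-hop transmission t_tx = L/R = 2352/9700000 = 0.242474 ms.
Per-hop propagation t_prop = 36000000/300000000 = 120 ms.
Pipeline fill: first packet needs 4·t_tx to clear all hops; remaining 43 packets each add one t_tx.
Total = (4+44-1)·t_tx + 4·t_prop = 47·0.242474 + 4·120 = 491.4 ms.

491.4 ms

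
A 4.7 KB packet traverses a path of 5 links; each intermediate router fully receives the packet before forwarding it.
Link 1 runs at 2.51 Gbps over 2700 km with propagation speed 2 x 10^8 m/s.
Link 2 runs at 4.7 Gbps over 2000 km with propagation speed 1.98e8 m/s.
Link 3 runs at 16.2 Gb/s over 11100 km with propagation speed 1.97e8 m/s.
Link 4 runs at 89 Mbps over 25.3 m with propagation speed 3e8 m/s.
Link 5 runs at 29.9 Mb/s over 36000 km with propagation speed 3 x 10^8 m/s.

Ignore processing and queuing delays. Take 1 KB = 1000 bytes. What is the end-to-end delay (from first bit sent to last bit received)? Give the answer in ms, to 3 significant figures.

202 ms

L = 37600 bits.
Transmission delays (L/R per hop): 0.0149801, 0.008, 0.00232099, 0.422472, 1.25753 ms; sum = 1.7053 ms.
Propagation delays (d/s per hop): 13.5, 10.101, 56.3452, 8.43333e-05, 120 ms; sum = 199.946 ms.
End-to-end = 202 ms.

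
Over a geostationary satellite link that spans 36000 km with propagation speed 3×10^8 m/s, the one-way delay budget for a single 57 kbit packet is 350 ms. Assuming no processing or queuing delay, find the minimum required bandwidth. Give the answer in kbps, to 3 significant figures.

248 kbps

Propagation delay = 36000000 / 300000000 = 120 ms.
Transmission budget = 350 − 120 = 230 ms.
R ≥ L / t_tx = 57000 bits / 0.23 s = 248 kbps.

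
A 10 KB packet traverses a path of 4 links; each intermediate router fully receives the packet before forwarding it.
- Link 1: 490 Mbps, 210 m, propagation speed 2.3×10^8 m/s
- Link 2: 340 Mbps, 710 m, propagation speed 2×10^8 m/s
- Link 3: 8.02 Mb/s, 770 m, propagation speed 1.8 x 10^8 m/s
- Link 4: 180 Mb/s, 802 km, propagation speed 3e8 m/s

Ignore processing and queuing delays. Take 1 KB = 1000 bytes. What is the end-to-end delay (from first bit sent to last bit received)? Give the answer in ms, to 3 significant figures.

L = 80000 bits.
Transmission delays (L/R per hop): 0.163265, 0.235294, 9.97506, 0.444444 ms; sum = 10.8181 ms.
Propagation delays (d/s per hop): 0.000913043, 0.00355, 0.00427778, 2.67333 ms; sum = 2.68207 ms.
End-to-end = 13.5 ms.

13.5 ms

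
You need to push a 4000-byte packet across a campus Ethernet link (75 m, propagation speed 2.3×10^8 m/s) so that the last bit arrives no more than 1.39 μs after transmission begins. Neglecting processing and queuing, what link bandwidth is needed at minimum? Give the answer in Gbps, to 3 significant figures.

30.1 Gbps

L = 32000 bits.
Propagation delay = 75 / 2.3e+08 = 0.326087 μs.
Transmission budget = 1.39 − 0.326087 = 1.06391 μs.
R ≥ L / t_tx = 32000 bits / 1.06391e-06 s = 30.1 Gbps.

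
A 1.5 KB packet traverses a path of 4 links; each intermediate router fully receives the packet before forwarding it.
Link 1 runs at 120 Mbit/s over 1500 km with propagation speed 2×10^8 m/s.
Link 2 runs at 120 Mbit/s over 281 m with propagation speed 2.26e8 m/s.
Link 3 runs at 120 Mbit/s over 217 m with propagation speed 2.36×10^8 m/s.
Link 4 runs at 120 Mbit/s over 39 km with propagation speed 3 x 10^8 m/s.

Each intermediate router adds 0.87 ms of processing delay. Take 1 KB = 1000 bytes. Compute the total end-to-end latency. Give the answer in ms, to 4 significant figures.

10.64 ms

L = 12000 bits.
Transmission delay per hop = L/R = 12000/120000000 = 0.1 ms; 4 hops → 0.4 ms.
Propagation delays (d/s per hop): 7.5, 0.00124336, 0.000919492, 0.13 ms; sum = 7.63216 ms.
Processing at 3 router(s): 3 × 0.87 ms = 2.61 ms.
End-to-end = 10.64 ms.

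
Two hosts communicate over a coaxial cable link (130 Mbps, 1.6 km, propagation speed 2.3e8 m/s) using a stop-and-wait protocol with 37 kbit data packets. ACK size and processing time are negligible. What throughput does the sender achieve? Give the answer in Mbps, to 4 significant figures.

123.9 Mbps

t_tx = L/R = 37000/130000000 = 0.000284615 s.
t_prop = 1600/2.3e+08 = 6.95652e-06 s; RTT = 1.3913e-05 s.
Cycle = t_tx + RTT = 0.000298528 s.
Throughput = L / cycle = 37000 / 0.000298528 = 123.9 Mbps.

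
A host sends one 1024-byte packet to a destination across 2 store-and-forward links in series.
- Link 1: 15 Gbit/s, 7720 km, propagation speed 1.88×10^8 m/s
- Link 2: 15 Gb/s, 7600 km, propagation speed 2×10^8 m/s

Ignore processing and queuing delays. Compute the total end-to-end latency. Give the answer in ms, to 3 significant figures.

79.1 ms

L = 1024 × 8 = 8192 bits.
Transmission delays (L/R per hop): 0.000546133, 0.000546133 ms; sum = 0.00109227 ms.
Propagation delays (d/s per hop): 41.0638, 38 ms; sum = 79.0638 ms.
End-to-end = 79.1 ms.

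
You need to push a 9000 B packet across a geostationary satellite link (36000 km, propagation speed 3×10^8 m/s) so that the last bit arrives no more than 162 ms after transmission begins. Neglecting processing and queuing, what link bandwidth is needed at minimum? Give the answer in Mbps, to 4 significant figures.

1.714 Mbps

L = 72000 bits.
Propagation delay = 36000000 / 300000000 = 120 ms.
Transmission budget = 162 − 120 = 42 ms.
R ≥ L / t_tx = 72000 bits / 0.042 s = 1.714 Mbps.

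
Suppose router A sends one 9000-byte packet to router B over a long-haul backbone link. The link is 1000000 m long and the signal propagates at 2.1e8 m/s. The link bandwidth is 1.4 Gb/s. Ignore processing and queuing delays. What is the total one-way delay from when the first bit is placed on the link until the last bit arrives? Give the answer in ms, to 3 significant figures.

4.81 ms

L = 9000 × 8 = 72000 bits.
Transmission delay = L/R = 72000 / 1400000000 = 0.0514286 ms.
Propagation delay = d/s = 1000000 m / 210000000 m/s = 4.7619 ms.
Total = 4.81 ms.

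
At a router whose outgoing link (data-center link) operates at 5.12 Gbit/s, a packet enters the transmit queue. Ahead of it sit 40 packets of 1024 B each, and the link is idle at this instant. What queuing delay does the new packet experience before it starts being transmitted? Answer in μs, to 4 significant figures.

Each queued packet: L/R = 8192/5120000000 = 1.6 μs.
40 queued → 64 μs.
Queuing delay = 64.00 μs.

64.00 μs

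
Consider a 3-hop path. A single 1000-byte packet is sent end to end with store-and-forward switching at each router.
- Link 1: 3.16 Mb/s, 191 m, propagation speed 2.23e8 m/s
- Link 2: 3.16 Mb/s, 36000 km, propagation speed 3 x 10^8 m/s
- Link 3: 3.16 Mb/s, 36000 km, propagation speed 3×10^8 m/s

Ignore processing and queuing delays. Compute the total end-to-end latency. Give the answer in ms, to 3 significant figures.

248 ms

L = 1000 × 8 = 8000 bits.
Transmission delay per hop = L/R = 8000/3160000 = 2.53165 ms; 3 hops → 7.59494 ms.
Propagation delays (d/s per hop): 0.000856502, 120, 120 ms; sum = 240.001 ms.
End-to-end = 248 ms.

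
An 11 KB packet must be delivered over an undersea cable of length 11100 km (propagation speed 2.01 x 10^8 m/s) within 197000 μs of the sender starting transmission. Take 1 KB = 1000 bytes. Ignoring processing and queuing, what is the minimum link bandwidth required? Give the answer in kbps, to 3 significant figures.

L = 88000 bits.
Propagation delay = 11100000 / 2.01e+08 = 55223.9 μs.
Transmission budget = 197000 − 55223.9 = 141776 μs.
R ≥ L / t_tx = 88000 bits / 0.141776 s = 621 kbps.

621 kbps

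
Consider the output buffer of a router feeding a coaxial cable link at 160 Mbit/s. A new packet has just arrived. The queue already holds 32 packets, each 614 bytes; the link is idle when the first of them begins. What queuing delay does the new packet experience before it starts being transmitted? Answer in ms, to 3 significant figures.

0.982 ms

Each queued packet: L/R = 4912/160000000 = 0.0307 ms.
32 queued → 0.9824 ms.
Queuing delay = 0.982 ms.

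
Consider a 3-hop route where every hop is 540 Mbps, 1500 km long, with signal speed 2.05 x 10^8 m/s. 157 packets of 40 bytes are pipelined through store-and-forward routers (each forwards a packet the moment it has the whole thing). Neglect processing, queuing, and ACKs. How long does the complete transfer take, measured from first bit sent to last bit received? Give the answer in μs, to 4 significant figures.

Per-hop transmission t_tx = L/R = 320/540000000 = 0.592593 μs.
Per-hop propagation t_prop = 1500000/2.05e+08 = 7317.07 μs.
Pipeline fill: first packet needs 3·t_tx to clear all hops; remaining 156 packets each add one t_tx.
Total = (3+157-1)·t_tx + 3·t_prop = 159·0.592593 + 3·7317.07 = 22050 μs.

22050 μs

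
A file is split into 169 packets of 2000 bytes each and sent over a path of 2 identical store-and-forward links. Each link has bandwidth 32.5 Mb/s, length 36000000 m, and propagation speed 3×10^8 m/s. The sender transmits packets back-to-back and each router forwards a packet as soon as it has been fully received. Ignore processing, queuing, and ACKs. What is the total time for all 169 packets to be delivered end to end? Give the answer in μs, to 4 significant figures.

323700 μs

Per-hop transmission t_tx = L/R = 16000/32500000 = 492.308 μs.
Per-hop propagation t_prop = 36000000/300000000 = 120000 μs.
Pipeline fill: first packet needs 2·t_tx to clear all hops; remaining 168 packets each add one t_tx.
Total = (2+169-1)·t_tx + 2·t_prop = 170·492.308 + 2·120000 = 323700 μs.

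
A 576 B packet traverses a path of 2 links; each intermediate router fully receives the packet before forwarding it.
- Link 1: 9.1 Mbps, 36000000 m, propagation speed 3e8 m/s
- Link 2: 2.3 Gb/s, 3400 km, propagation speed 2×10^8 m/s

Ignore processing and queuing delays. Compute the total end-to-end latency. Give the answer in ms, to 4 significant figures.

L = 576 × 8 = 4608 bits.
Transmission delays (L/R per hop): 0.506374, 0.00200348 ms; sum = 0.508377 ms.
Propagation delays (d/s per hop): 120, 17 ms; sum = 137 ms.
End-to-end = 137.5 ms.

137.5 ms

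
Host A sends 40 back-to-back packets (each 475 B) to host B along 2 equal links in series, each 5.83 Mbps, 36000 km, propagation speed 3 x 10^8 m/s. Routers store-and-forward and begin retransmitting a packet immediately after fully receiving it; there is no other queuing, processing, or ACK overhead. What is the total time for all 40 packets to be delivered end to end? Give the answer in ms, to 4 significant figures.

266.7 ms

Per-hop transmission t_tx = L/R = 3800/5830000 = 0.651801 ms.
Per-hop propagation t_prop = 36000000/300000000 = 120 ms.
Pipeline fill: first packet needs 2·t_tx to clear all hops; remaining 39 packets each add one t_tx.
Total = (2+40-1)·t_tx + 2·t_prop = 41·0.651801 + 2·120 = 266.7 ms.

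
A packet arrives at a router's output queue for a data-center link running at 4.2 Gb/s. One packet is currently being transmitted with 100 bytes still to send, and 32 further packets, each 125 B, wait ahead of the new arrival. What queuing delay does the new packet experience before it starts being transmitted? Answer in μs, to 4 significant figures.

Each queued packet: L/R = 1000/4200000000 = 0.238095 μs.
32 queued → 7.61905 μs.
Plus remaining 800 bits of current packet: 0.190476 μs.
Queuing delay = 7.810 μs.

7.810 μs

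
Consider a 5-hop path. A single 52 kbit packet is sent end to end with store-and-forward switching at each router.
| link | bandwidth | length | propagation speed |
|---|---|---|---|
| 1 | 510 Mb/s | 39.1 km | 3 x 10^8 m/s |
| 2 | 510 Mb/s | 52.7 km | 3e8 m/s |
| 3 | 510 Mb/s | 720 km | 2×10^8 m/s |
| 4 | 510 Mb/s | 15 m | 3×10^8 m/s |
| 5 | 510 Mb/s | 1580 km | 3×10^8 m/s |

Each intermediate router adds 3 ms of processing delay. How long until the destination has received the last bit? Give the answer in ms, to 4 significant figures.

L = 52000 bits.
Transmission delay per hop = L/R = 52000/510000000 = 0.101961 ms; 5 hops → 0.509804 ms.
Propagation delays (d/s per hop): 0.130333, 0.175667, 3.6, 5e-05, 5.26667 ms; sum = 9.17272 ms.
Processing at 4 router(s): 4 × 3 ms = 12 ms.
End-to-end = 21.68 ms.

21.68 ms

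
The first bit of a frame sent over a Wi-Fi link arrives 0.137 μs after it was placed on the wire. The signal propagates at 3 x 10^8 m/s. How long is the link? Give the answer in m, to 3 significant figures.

41.1 m

d = s × t_prop = 300000000 × 1.37e-07 = 41.1 m.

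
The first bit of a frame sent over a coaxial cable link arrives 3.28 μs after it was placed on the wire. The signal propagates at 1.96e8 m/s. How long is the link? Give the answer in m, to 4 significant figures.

d = s × t_prop = 196000000 × 3.28e-06 = 642.9 m.

642.9 m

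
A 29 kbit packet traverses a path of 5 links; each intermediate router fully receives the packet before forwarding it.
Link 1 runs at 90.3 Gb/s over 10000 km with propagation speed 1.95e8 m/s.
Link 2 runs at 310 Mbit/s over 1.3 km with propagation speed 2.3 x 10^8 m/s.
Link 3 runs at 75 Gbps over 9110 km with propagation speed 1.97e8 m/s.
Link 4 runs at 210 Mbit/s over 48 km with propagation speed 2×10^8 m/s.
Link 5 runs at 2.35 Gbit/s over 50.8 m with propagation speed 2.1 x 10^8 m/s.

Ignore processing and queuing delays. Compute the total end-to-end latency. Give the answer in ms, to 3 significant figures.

L = 29000 bits.
Transmission delays (L/R per hop): 0.000321152, 0.0935484, 0.000386667, 0.138095, 0.0123404 ms; sum = 0.244692 ms.
Propagation delays (d/s per hop): 51.2821, 0.00565217, 46.2437, 0.24, 0.000241905 ms; sum = 97.7716 ms.
End-to-end = 98.0 ms.

98.0 ms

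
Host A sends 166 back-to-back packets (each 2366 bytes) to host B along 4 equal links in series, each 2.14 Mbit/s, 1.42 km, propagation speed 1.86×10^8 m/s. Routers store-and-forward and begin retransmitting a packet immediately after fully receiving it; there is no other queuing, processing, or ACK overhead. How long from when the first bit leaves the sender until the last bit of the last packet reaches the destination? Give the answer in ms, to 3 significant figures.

1490 ms

Per-hop transmission t_tx = L/R = 18928/2140000 = 8.84486 ms.
Per-hop propagation t_prop = 1420/186000000 = 0.00763441 ms.
Pipeline fill: first packet needs 4·t_tx to clear all hops; remaining 165 packets each add one t_tx.
Total = (4+166-1)·t_tx + 4·t_prop = 169·8.84486 + 4·0.00763441 = 1490 ms.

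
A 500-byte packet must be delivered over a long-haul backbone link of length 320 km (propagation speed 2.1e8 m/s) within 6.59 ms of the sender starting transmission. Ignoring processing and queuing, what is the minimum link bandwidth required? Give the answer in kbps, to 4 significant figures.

L = 4000 bits.
Propagation delay = 320000 / 210000000 = 1.52381 ms.
Transmission budget = 6.59 − 1.52381 = 5.06619 ms.
R ≥ L / t_tx = 4000 bits / 0.00506619 s = 789.5 kbps.

789.5 kbps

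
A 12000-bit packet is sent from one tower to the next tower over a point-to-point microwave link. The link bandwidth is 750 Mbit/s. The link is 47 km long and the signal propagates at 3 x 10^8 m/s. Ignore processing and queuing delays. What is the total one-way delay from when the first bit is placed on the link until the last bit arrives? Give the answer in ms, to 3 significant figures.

Transmission delay = L/R = 12000 / 750000000 = 0.016 ms.
Propagation delay = d/s = 47000 m / 300000000 m/s = 0.156667 ms.
Total = 0.173 ms.

0.173 ms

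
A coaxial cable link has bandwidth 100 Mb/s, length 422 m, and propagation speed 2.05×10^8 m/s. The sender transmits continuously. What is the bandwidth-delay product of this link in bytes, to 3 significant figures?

Propagation delay = 422 / 2.05e+08 = 2.05854e-06 s.
BDP = R × t_prop = 100000000 × 2.05854e-06 = 205.854 bits.
In bytes: 205.854/8 = 25.7 bytes.

25.7 bytes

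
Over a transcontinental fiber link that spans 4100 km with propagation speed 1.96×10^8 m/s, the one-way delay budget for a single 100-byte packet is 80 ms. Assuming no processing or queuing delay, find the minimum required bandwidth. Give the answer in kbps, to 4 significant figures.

13.54 kbps

L = 800 bits.
Propagation delay = 4100000 / 196000000 = 20.9184 ms.
Transmission budget = 80 − 20.9184 = 59.0816 ms.
R ≥ L / t_tx = 800 bits / 0.0590816 s = 13.54 kbps.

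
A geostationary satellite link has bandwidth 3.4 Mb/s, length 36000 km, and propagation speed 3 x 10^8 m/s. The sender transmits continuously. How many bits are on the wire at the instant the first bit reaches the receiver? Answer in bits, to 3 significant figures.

408000 bits

Propagation delay = 36000000 / 300000000 = 0.12 s.
BDP = R × t_prop = 3400000 × 0.12 = 408000 bits.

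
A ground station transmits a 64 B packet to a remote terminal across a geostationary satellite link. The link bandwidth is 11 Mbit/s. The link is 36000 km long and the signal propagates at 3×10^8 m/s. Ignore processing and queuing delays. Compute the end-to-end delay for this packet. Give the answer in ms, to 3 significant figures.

L = 64 × 8 = 512 bits.
Transmission delay = L/R = 512 / 11000000 = 0.0465455 ms.
Propagation delay = d/s = 36000000 m / 300000000 m/s = 120 ms.
Total = 120 ms.

120 ms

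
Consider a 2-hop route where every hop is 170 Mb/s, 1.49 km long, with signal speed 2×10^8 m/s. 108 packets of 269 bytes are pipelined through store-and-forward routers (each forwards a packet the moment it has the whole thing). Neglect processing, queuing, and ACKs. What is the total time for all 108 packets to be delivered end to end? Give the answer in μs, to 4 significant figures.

Per-hop transmission t_tx = L/R = 2152/170000000 = 12.6588 μs.
Per-hop propagation t_prop = 1490/200000000 = 7.45 μs.
Pipeline fill: first packet needs 2·t_tx to clear all hops; remaining 107 packets each add one t_tx.
Total = (2+108-1)·t_tx + 2·t_prop = 109·12.6588 + 2·7.45 = 1395 μs.

1395 μs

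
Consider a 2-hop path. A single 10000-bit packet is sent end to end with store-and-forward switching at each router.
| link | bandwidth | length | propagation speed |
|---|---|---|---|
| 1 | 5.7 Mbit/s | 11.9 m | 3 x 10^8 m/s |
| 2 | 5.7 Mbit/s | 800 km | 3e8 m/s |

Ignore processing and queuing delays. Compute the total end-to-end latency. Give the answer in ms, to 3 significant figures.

6.18 ms

Transmission delay per hop = L/R = 10000/5700000 = 1.75439 ms; 2 hops → 3.50877 ms.
Propagation delays (d/s per hop): 3.96667e-05, 2.66667 ms; sum = 2.66671 ms.
End-to-end = 6.18 ms.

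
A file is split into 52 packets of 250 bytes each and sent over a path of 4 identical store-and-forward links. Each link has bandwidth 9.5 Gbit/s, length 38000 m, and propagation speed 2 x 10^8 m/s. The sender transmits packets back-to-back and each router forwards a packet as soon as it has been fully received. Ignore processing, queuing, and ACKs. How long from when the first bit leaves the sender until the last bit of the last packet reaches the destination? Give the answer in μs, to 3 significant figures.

Per-hop transmission t_tx = L/R = 2000/9500000000 = 0.210526 μs.
Per-hop propagation t_prop = 38000/200000000 = 190 μs.
Pipeline fill: first packet needs 4·t_tx to clear all hops; remaining 51 packets each add one t_tx.
Total = (4+52-1)·t_tx + 4·t_prop = 55·0.210526 + 4·190 = 772 μs.

772 μs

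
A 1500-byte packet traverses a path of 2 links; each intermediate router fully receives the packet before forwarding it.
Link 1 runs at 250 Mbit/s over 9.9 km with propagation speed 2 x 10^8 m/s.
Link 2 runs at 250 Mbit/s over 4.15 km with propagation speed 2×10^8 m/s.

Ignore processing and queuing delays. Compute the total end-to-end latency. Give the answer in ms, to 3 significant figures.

L = 1500 × 8 = 12000 bits.
Transmission delay per hop = L/R = 12000/250000000 = 0.048 ms; 2 hops → 0.096 ms.
Propagation delays (d/s per hop): 0.0495, 0.02075 ms; sum = 0.07025 ms.
End-to-end = 0.166 ms.

0.166 ms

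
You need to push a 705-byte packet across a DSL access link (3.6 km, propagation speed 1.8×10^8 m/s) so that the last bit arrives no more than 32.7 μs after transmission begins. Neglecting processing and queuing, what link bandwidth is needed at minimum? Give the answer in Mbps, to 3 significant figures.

L = 5640 bits.
Propagation delay = 3600 / 180000000 = 20 μs.
Transmission budget = 32.7 − 20 = 12.7 μs.
R ≥ L / t_tx = 5640 bits / 1.27e-05 s = 444 Mbps.

444 Mbps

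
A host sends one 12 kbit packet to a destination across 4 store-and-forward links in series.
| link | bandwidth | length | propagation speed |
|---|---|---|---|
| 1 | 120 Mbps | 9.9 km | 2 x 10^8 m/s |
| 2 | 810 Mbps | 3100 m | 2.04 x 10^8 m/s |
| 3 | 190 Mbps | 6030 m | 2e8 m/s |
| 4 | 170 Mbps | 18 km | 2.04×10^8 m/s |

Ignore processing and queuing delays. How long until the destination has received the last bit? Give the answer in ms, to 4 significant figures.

0.4316 ms

L = 12000 bits.
Transmission delays (L/R per hop): 0.1, 0.0148148, 0.0631579, 0.0705882 ms; sum = 0.248561 ms.
Propagation delays (d/s per hop): 0.0495, 0.0151961, 0.03015, 0.0882353 ms; sum = 0.183081 ms.
End-to-end = 0.4316 ms.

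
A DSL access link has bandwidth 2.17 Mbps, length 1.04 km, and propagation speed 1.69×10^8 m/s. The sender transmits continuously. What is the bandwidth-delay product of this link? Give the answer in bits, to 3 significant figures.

13.4 bits

Propagation delay = 1040 / 169000000 = 6.15385e-06 s.
BDP = R × t_prop = 2170000 × 6.15385e-06 = 13.3538 bits.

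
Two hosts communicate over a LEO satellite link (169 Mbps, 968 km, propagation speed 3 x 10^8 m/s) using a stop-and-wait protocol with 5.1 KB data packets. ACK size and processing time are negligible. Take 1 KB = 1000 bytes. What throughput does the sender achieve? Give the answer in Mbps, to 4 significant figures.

t_tx = L/R = 40800/169000000 = 0.00024142 s.
t_prop = 968000/300000000 = 0.00322667 s; RTT = 0.00645333 s.
Cycle = t_tx + RTT = 0.00669475 s.
Throughput = L / cycle = 40800 / 0.00669475 = 6.094 Mbps.

6.094 Mbps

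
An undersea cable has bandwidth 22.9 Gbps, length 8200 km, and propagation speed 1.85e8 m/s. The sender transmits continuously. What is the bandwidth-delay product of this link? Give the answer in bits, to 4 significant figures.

Propagation delay = 8200000 / 185000000 = 0.0443243 s.
BDP = R × t_prop = 22900000000 × 0.0443243 = 1015030000 bits.

1015000000 bits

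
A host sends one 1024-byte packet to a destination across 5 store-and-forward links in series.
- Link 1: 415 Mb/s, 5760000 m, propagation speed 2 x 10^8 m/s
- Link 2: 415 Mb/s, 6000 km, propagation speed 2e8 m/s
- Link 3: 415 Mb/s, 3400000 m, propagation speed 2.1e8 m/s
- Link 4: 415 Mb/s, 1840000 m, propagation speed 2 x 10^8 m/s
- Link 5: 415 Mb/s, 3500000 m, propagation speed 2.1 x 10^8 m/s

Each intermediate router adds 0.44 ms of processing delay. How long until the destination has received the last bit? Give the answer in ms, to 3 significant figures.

103 ms

L = 1024 × 8 = 8192 bits.
Transmission delay per hop = L/R = 8192/415000000 = 0.0197398 ms; 5 hops → 0.0986988 ms.
Propagation delays (d/s per hop): 28.8, 30, 16.1905, 9.2, 16.6667 ms; sum = 100.857 ms.
Processing at 4 router(s): 4 × 0.44 ms = 1.76 ms.
End-to-end = 103 ms.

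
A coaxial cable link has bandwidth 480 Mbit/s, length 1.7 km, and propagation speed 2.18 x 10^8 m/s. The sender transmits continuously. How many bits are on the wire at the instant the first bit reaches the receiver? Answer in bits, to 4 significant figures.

3743 bits

Propagation delay = 1700 / 2.18e+08 = 7.79817e-06 s.
BDP = R × t_prop = 480000000 × 7.79817e-06 = 3743.12 bits.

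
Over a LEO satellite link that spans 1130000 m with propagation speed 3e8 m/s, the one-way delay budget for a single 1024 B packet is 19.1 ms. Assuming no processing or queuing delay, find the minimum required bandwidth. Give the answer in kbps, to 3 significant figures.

534 kbps

L = 8192 bits.
Propagation delay = 1130000 / 300000000 = 3.76667 ms.
Transmission budget = 19.1 − 3.76667 = 15.3333 ms.
R ≥ L / t_tx = 8192 bits / 0.0153333 s = 534 kbps.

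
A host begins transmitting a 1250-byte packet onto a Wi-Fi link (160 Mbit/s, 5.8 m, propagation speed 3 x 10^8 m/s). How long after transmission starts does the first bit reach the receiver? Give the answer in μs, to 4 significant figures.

First bit experiences only propagation delay: d/s = 5.8/300000000 = 0.01933 μs.

0.01933 μs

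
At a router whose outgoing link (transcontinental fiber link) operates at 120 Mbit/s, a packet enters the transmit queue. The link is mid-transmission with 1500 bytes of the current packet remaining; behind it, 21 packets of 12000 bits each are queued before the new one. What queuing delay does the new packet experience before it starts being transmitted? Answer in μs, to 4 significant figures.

Each queued packet: L/R = 12000/120000000 = 100 μs.
21 queued → 2100 μs.
Plus remaining 12000 bits of current packet: 100 μs.
Queuing delay = 2200 μs.

2200 μs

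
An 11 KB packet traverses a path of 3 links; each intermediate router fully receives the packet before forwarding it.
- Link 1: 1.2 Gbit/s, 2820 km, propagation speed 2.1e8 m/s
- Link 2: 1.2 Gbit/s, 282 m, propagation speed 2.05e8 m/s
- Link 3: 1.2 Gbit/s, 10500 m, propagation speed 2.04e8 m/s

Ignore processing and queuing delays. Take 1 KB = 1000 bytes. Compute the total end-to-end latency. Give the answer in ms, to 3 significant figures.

L = 88000 bits.
Transmission delay per hop = L/R = 88000/1200000000 = 0.0733333 ms; 3 hops → 0.22 ms.
Propagation delays (d/s per hop): 13.4286, 0.00137561, 0.0514706 ms; sum = 13.4814 ms.
End-to-end = 13.7 ms.

13.7 ms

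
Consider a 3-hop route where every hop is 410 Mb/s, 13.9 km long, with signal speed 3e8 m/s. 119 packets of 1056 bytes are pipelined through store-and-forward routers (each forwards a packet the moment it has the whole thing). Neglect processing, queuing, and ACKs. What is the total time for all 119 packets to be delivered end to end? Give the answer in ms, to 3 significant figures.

2.63 ms

Per-hop transmission t_tx = L/R = 8448/410000000 = 0.0206049 ms.
Per-hop propagation t_prop = 13900/300000000 = 0.0463333 ms.
Pipeline fill: first packet needs 3·t_tx to clear all hops; remaining 118 packets each add one t_tx.
Total = (3+119-1)·t_tx + 3·t_prop = 121·0.0206049 + 3·0.0463333 = 2.63 ms.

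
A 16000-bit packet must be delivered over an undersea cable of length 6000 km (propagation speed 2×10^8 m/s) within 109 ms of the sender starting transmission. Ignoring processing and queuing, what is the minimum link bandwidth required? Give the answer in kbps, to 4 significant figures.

202.5 kbps

Propagation delay = 6000000 / 200000000 = 30 ms.
Transmission budget = 109 − 30 = 79 ms.
R ≥ L / t_tx = 16000 bits / 0.079 s = 202.5 kbps.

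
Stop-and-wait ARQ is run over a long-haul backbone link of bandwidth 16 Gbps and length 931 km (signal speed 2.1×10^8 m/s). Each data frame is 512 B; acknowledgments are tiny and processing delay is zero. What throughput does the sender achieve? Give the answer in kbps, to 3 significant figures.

t_tx = L/R = 4096/16000000000 = 2.56e-07 s.
t_prop = 931000/210000000 = 0.00443333 s; RTT = 0.00886667 s.
Cycle = t_tx + RTT = 0.00886692 s.
Throughput = L / cycle = 4096 / 0.00886692 = 462 kbps.

462 kbps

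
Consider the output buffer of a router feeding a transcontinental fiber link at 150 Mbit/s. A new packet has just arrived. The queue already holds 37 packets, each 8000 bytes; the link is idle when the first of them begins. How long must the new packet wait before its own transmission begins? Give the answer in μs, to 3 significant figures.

Each queued packet: L/R = 64000/150000000 = 426.667 μs.
37 queued → 15786.7 μs.
Queuing delay = 15800 μs.

15800 μs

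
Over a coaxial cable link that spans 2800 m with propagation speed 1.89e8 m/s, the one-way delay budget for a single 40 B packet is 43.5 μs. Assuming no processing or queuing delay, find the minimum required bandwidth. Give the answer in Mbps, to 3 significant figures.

L = 320 bits.
Propagation delay = 2800 / 189000000 = 14.8148 μs.
Transmission budget = 43.5 − 14.8148 = 28.6852 μs.
R ≥ L / t_tx = 320 bits / 2.86852e-05 s = 11.2 Mbps.

11.2 Mbps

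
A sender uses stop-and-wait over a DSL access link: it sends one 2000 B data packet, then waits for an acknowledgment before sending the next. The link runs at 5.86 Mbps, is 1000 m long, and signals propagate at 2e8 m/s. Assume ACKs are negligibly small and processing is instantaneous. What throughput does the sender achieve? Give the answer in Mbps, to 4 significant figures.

5.839 Mbps

t_tx = L/R = 16000/5860000 = 0.00273038 s.
t_prop = 1000/200000000 = 5e-06 s; RTT = 1e-05 s.
Cycle = t_tx + RTT = 0.00274038 s.
Throughput = L / cycle = 16000 / 0.00274038 = 5.839 Mbps.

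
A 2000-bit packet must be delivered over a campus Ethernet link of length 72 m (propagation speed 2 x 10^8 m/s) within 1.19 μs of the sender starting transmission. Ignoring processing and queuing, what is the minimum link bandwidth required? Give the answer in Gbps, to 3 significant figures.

2.41 Gbps

Propagation delay = 72 / 200000000 = 0.36 μs.
Transmission budget = 1.19 − 0.36 = 0.83 μs.
R ≥ L / t_tx = 2000 bits / 8.3e-07 s = 2.41 Gbps.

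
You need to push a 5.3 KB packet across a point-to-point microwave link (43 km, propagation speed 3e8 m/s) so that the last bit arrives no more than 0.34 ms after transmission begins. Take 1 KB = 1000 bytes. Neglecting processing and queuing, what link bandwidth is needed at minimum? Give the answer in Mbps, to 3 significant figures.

L = 42400 bits.
Propagation delay = 43000 / 300000000 = 0.143333 ms.
Transmission budget = 0.34 − 0.143333 = 0.196667 ms.
R ≥ L / t_tx = 42400 bits / 0.000196667 s = 216 Mbps.

216 Mbps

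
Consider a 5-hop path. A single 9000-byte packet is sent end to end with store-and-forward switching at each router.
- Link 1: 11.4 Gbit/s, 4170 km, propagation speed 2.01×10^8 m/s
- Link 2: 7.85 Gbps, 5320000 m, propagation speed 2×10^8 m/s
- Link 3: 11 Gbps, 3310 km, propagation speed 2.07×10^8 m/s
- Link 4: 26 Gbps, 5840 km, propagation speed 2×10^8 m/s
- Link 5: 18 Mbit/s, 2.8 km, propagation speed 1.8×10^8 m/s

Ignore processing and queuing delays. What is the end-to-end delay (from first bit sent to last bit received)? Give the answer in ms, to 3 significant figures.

L = 9000 × 8 = 72000 bits.
Transmission delays (L/R per hop): 0.00631579, 0.00917197, 0.00654545, 0.00276923, 4 ms; sum = 4.0248 ms.
Propagation delays (d/s per hop): 20.7463, 26.6, 15.9903, 29.2, 0.0155556 ms; sum = 92.5522 ms.
End-to-end = 96.6 ms.

96.6 ms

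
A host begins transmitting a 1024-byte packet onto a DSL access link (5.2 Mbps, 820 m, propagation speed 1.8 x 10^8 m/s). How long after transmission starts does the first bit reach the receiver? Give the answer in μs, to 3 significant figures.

4.56 μs

First bit experiences only propagation delay: d/s = 820/180000000 = 4.56 μs.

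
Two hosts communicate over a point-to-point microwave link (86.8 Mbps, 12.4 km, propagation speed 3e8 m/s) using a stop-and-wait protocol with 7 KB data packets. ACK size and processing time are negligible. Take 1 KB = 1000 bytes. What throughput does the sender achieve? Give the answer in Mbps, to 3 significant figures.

76.9 Mbps

t_tx = L/R = 56000/86800000 = 0.000645161 s.
t_prop = 12400/300000000 = 4.13333e-05 s; RTT = 8.26667e-05 s.
Cycle = t_tx + RTT = 0.000727828 s.
Throughput = L / cycle = 56000 / 0.000727828 = 76.9 Mbps.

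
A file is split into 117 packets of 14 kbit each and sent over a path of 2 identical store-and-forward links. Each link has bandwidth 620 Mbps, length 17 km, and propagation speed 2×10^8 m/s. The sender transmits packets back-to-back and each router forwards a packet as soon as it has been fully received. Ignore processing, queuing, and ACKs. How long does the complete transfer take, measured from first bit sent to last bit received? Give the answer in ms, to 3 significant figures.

2.83 ms

Per-hop transmission t_tx = L/R = 14000/620000000 = 0.0225806 ms.
Per-hop propagation t_prop = 17000/200000000 = 0.085 ms.
Pipeline fill: first packet needs 2·t_tx to clear all hops; remaining 116 packets each add one t_tx.
Total = (2+117-1)·t_tx + 2·t_prop = 118·0.0225806 + 2·0.085 = 2.83 ms.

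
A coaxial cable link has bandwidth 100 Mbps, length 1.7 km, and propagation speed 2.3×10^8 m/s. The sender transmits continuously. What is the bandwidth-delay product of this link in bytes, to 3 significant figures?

Propagation delay = 1700 / 2.3e+08 = 7.3913e-06 s.
BDP = R × t_prop = 100000000 × 7.3913e-06 = 739.13 bits.
In bytes: 739.13/8 = 92.4 bytes.

92.4 bytes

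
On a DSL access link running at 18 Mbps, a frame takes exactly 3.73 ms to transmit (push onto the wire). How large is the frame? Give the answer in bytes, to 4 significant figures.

8393 bytes

L = R × t_tx = 18000000 b/s × 0.00373 s = 67140 bits.
In bytes: 67140 / 8 = 8393 bytes.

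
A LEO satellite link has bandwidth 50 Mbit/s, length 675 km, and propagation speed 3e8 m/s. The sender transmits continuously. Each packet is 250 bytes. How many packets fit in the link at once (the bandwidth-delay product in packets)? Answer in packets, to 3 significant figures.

Propagation delay = 675000 / 300000000 = 0.00225 s.
BDP = R × t_prop = 50000000 × 0.00225 = 112500 bits.
In packets of 2000 bits: 56.3 packets.

56.3 packets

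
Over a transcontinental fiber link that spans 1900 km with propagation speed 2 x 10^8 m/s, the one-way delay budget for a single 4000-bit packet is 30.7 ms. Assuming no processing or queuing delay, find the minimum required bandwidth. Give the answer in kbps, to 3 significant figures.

189 kbps

Propagation delay = 1900000 / 200000000 = 9.5 ms.
Transmission budget = 30.7 − 9.5 = 21.2 ms.
R ≥ L / t_tx = 4000 bits / 0.0212 s = 189 kbps.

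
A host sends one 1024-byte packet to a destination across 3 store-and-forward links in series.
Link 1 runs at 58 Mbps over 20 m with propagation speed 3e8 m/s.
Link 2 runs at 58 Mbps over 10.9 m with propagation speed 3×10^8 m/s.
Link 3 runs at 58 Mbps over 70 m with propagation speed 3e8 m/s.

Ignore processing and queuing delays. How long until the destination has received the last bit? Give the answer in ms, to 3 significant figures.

0.424 ms

L = 1024 × 8 = 8192 bits.
Transmission delay per hop = L/R = 8192/58000000 = 0.141241 ms; 3 hops → 0.423724 ms.
Propagation delays (d/s per hop): 6.66667e-05, 3.63333e-05, 0.000233333 ms; sum = 0.000336333 ms.
End-to-end = 0.424 ms.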